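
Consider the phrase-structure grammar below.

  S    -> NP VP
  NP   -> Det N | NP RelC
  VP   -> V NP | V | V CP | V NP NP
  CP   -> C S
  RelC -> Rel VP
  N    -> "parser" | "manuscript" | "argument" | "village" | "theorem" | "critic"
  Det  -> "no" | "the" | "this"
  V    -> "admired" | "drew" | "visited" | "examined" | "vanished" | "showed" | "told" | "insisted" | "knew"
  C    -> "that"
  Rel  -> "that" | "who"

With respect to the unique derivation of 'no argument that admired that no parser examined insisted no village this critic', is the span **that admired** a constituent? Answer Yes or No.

No

[S [NP [NP [Det no] [N argument]] [RelC [Rel that] [VP [V admired] [CP [C that] [S [NP [Det no] [N parser]] [VP [V examined]]]]]]] [VP [V insisted] [NP [Det no] [N village]] [NP [Det this] [N critic]]]]
The smallest constituent containing 'that admired' is the RelC spanning 'that admired that no parser examined'; no single node in the tree dominates exactly the given words.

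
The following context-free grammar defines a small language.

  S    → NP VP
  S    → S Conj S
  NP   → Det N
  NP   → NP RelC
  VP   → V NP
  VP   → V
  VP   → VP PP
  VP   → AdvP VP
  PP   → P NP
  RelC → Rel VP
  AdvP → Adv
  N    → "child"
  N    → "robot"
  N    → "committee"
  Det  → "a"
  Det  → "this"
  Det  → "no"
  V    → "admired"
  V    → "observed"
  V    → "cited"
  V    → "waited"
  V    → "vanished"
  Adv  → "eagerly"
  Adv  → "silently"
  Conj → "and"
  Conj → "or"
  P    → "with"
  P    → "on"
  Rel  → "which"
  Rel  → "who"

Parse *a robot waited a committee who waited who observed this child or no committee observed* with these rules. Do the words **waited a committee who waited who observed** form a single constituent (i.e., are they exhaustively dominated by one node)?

No

[S [S [NP [Det a] [N robot]] [VP [V waited] [NP [NP [NP [Det a] [N committee]] [RelC [Rel who] [VP [V waited]]]] [RelC [Rel who] [VP [V observed] [NP [Det this] [N child]]]]]]] [Conj or] [S [NP [Det no] [N committee]] [VP [V observed]]]]
The smallest constituent containing 'waited a committee who waited who observed' is the VP spanning 'waited a committee who waited who observed this child'; no single node in the tree dominates exactly the given words.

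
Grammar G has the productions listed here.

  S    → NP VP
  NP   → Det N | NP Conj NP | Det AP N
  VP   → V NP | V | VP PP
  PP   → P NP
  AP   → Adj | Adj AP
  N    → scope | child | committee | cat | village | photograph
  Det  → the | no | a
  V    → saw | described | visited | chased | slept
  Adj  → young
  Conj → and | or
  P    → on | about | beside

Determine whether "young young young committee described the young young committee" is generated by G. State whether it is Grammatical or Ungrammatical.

For S → NP VP, no prefix of the string parses as an NP.

Ungrammatical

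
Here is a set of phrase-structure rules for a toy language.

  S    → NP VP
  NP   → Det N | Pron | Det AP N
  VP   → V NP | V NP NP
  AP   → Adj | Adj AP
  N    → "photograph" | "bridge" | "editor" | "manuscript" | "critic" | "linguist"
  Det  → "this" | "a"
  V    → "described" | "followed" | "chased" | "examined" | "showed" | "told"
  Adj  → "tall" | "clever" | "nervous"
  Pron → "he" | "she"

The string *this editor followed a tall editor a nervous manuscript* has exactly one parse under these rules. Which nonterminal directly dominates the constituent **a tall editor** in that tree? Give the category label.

VP

[S [NP [Det this] [N editor]] [VP [V followed] [NP [Det a] [AP [Adj tall]] [N editor]] [NP [Det a] [AP [Adj nervous]] [N manuscript]]]]
The span 'a tall editor' is the NP node built by NP → Det AP N.
Its mother is the VP built by VP → V NP NP.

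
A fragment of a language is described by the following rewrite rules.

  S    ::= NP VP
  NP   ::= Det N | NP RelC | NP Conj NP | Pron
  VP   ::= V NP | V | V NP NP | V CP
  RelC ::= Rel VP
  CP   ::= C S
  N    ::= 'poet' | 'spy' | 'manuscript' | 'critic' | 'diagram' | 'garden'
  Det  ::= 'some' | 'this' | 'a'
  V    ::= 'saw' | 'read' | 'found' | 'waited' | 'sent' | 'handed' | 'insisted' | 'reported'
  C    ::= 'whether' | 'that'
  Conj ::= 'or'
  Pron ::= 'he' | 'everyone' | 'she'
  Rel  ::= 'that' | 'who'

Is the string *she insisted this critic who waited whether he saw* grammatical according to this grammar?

Grammatical

[S [NP [Pron she]] [VP [V insisted] [NP [NP [Det this] [N critic]] [RelC [Rel who] [VP [V waited] [CP [C whether] [S [NP [Pron he]] [VP [V saw]]]]]]]]]
Each bracket corresponds to one application of a listed rule, so the string is derivable from S.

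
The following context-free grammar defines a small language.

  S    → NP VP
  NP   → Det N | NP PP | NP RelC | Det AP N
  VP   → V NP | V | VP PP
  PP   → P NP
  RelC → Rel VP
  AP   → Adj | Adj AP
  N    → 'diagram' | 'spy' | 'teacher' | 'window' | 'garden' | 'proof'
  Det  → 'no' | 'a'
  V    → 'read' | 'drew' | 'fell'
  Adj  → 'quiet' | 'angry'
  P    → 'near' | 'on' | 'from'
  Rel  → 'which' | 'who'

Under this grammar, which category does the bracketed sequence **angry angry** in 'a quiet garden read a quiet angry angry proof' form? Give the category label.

AP

[S [NP [Det a] [AP [Adj quiet]] [N garden]] [VP [V read] [NP [Det a] [AP [Adj quiet] [AP [Adj angry] [AP [Adj angry]]]] [N proof]]]]
The span 'angry angry' is the AP node built by AP → Adj AP.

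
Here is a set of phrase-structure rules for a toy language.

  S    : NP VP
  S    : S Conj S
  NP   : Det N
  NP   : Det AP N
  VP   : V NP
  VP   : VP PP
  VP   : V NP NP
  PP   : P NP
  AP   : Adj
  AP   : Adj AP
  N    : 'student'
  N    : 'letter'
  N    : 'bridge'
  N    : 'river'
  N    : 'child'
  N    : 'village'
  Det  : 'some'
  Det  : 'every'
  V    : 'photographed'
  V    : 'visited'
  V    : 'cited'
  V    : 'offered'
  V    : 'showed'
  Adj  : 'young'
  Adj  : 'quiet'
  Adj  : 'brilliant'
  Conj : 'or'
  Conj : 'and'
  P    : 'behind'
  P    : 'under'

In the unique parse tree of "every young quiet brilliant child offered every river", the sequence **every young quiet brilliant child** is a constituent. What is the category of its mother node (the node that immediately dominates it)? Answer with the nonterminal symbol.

S

S
  NP
    Det: every
    AP
      Adj: young
      AP
        Adj: quiet
        AP
          Adj: brilliant
    N: child
  VP
    V: offered
    NP
      Det: every
      N: river
The span 'every young quiet brilliant child' is the NP node built by NP → Det AP N.
Its mother is the S built by S → NP VP.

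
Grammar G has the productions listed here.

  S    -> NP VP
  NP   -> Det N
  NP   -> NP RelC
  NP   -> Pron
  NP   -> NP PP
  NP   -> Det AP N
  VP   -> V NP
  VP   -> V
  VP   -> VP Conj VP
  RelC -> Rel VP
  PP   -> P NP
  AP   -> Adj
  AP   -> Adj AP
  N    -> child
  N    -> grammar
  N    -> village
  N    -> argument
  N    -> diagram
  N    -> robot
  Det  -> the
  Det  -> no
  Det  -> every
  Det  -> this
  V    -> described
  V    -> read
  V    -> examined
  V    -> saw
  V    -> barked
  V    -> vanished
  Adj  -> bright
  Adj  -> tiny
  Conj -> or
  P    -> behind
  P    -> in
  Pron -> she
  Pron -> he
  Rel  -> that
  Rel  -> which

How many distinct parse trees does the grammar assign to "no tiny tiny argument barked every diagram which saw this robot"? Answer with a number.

1

[S [NP [Det no] [AP [Adj tiny] [AP [Adj tiny]]] [N argument]] [VP [V barked] [NP [NP [Det every] [N diagram]] [RelC [Rel which] [VP [V saw] [NP [Det this] [N robot]]]]]]]
No rule offers an alternative attachment or grouping for any span, so this is the only derivation.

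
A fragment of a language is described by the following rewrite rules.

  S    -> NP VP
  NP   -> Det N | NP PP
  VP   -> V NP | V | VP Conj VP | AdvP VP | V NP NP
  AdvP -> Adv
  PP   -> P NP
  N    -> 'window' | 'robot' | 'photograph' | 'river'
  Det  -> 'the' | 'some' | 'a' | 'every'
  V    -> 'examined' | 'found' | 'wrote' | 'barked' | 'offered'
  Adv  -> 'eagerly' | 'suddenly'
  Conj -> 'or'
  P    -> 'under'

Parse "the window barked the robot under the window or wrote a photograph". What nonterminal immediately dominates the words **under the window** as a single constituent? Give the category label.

S
  NP
    Det: the
    N: window
  VP
    VP
      V: barked
      NP
        NP
          Det: the
          N: robot
        PP
          P: under
          NP
            Det: the
            N: window
    Conj: or
    VP
      V: wrote
      NP
        Det: a
        N: photograph
The span 'under the window' is the PP node built by PP → P NP.

PP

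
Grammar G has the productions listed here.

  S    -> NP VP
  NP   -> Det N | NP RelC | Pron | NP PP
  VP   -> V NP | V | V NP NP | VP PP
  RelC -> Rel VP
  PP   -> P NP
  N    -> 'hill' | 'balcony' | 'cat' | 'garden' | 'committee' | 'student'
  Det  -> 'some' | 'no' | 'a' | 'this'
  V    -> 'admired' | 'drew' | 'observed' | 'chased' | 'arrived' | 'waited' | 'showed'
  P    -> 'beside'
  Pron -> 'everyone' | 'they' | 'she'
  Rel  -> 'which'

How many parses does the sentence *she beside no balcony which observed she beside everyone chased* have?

Two of the 7 distinct bracketings:
[S [NP [NP [NP [Pron she]] [PP [P beside] [NP [Det no] [N balcony]]]] [RelC [Rel which] [VP [V observed] [NP [NP [Pron she]] [PP [P beside] [NP [Pron everyone]]]]]]] [VP [V chased]]]
[S [NP [NP [NP [Pron she]] [PP [P beside] [NP [Det no] [N balcony]]]] [RelC [Rel which] [VP [VP [V observed] [NP [Pron she]]] [PP [P beside] [NP [Pron everyone]]]]]] [VP [V chased]]]
The difference turns on whether VP → VP PP is used at the relevant span, versus an alternative expansion of VP.

7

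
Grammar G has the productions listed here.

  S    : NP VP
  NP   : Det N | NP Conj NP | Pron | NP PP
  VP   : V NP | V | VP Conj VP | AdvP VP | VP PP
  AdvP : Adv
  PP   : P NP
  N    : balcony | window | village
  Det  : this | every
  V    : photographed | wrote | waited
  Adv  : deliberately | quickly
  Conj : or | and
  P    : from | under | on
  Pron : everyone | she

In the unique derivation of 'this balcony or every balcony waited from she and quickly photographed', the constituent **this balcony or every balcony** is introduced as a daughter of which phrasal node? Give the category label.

[S [NP [NP [Det this] [N balcony]] [Conj or] [NP [Det every] [N balcony]]] [VP [VP [VP [V waited]] [PP [P from] [NP [Pron she]]]] [Conj and] [VP [AdvP [Adv quickly]] [VP [V photographed]]]]]
The span 'this balcony or every balcony' is the NP node built by NP → NP Conj NP.
Its mother is the S built by S → NP VP.

S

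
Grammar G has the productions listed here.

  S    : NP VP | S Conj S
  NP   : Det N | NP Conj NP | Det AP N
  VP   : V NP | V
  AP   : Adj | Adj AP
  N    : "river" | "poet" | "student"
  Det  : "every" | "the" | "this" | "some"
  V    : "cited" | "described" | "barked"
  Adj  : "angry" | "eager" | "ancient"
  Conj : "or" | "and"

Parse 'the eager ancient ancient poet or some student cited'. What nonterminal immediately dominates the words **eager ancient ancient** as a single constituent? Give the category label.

[S [NP [NP [Det the] [AP [Adj eager] [AP [Adj ancient] [AP [Adj ancient]]]] [N poet]] [Conj or] [NP [Det some] [N student]]] [VP [V cited]]]
The span 'eager ancient ancient' is the AP node built by AP → Adj AP.

AP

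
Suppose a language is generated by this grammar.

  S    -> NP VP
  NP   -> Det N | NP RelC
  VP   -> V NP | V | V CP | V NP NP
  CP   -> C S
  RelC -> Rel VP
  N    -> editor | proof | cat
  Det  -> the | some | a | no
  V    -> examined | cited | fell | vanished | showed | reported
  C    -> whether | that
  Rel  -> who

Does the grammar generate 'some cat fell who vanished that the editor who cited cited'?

Ungrammatical

For S → NP VP, the only prefix that parses as NP is 'some cat', but the remainder 'fell who vanished that the editor who cited cited' is not a VP under these rules.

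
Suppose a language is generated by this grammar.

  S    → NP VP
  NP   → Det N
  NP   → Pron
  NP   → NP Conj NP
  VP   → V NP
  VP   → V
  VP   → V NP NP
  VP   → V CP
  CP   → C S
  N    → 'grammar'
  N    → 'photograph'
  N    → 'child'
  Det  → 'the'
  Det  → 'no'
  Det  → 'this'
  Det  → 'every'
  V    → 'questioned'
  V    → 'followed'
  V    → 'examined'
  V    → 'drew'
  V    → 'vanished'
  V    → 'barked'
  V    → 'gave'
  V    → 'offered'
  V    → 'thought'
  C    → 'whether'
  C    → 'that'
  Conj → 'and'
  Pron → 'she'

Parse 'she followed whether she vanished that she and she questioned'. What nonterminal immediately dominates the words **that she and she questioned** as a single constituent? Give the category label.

CP

S
  NP
    Pron: she
  VP
    V: followed
    CP
      C: whether
      S
        NP
          Pron: she
        VP
          V: vanished
          CP
            C: that
            S
              NP
                NP
                  Pron: she
                Conj: and
                NP
                  Pron: she
              VP
                V: questioned
The span 'that she and she questioned' is the CP node built by CP → C S.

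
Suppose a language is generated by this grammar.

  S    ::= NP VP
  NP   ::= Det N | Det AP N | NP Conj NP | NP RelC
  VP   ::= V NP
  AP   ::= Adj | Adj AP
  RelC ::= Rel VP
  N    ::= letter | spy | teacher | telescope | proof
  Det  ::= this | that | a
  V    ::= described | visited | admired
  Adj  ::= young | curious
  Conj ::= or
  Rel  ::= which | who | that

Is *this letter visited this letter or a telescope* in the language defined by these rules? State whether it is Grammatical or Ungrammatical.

Grammatical

S
  NP
    Det: this
    N: letter
  VP
    V: visited
    NP
      NP
        Det: this
        N: letter
      Conj: or
      NP
        Det: a
        N: telescope
Each bracket corresponds to one application of a listed rule, so the string is derivable from S.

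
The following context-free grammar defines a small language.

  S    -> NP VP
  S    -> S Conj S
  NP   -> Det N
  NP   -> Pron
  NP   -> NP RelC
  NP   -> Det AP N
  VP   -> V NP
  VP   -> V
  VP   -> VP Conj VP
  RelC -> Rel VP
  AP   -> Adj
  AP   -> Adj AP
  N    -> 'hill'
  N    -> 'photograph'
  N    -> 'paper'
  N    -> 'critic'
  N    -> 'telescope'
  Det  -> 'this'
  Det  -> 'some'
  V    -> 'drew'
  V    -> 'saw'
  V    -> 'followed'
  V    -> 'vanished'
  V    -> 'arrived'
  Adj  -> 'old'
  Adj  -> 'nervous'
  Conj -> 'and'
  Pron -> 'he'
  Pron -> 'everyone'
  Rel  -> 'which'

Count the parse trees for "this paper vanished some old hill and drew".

[S [NP [Det this] [N paper]] [VP [VP [V vanished] [NP [Det some] [AP [Adj old]] [N hill]]] [Conj and] [VP [V drew]]]]
No rule offers an alternative attachment or grouping for any span, so this is the only derivation.

1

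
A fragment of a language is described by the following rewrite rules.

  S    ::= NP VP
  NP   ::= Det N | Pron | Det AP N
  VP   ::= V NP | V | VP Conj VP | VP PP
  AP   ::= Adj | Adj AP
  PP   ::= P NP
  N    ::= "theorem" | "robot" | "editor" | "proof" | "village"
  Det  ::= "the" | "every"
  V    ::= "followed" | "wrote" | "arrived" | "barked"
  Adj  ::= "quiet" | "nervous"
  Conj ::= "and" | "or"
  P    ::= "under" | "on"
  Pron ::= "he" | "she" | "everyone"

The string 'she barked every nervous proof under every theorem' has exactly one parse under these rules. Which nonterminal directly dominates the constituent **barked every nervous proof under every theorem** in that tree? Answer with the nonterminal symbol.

[S [NP [Pron she]] [VP [VP [V barked] [NP [Det every] [AP [Adj nervous]] [N proof]]] [PP [P under] [NP [Det every] [N theorem]]]]]
The span 'barked every nervous proof under every theorem' is the VP node built by VP → VP PP.
Its mother is the S built by S → NP VP.

S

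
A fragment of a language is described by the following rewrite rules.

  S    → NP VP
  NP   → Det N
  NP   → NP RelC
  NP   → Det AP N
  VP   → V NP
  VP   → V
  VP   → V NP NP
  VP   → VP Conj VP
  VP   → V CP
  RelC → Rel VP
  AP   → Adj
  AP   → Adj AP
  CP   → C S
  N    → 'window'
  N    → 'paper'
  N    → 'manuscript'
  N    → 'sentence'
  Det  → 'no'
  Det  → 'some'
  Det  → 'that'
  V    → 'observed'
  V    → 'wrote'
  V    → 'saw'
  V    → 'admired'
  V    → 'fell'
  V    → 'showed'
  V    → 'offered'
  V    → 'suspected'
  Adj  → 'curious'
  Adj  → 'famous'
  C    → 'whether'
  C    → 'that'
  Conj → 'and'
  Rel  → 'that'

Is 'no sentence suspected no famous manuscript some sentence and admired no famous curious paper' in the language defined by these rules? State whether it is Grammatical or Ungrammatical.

Grammatical

S
  NP
    Det: no
    N: sentence
  VP
    VP
      V: suspected
      NP
        Det: no
        AP
          Adj: famous
        N: manuscript
      NP
        Det: some
        N: sentence
    Conj: and
    VP
      V: admired
      NP
        Det: no
        AP
          Adj: famous
          AP
            Adj: curious
        N: paper
The bracketing above is licensed at every node by one of the given productions, with S at the root.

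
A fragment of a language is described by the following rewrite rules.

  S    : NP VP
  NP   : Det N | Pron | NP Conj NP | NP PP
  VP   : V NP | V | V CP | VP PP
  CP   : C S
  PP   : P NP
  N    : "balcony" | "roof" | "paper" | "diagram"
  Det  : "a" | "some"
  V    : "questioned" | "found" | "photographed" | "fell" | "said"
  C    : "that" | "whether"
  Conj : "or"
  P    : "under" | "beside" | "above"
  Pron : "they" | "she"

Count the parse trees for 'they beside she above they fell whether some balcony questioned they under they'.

Two of the 6 distinct bracketings:
[S [NP [NP [Pron they]] [PP [P beside] [NP [NP [Pron she]] [PP [P above] [NP [Pron they]]]]]] [VP [V fell] [CP [C whether] [S [NP [Det some] [N balcony]] [VP [V questioned] [NP [NP [Pron they]] [PP [P under] [NP [Pron they]]]]]]]]]
[S [NP [NP [Pron they]] [PP [P beside] [NP [NP [Pron she]] [PP [P above] [NP [Pron they]]]]]] [VP [V fell] [CP [C whether] [S [NP [Det some] [N balcony]] [VP [VP [V questioned] [NP [Pron they]]] [PP [P under] [NP [Pron they]]]]]]]]
The difference turns on whether VP → VP PP is used at the relevant span, versus an alternative expansion of VP.

6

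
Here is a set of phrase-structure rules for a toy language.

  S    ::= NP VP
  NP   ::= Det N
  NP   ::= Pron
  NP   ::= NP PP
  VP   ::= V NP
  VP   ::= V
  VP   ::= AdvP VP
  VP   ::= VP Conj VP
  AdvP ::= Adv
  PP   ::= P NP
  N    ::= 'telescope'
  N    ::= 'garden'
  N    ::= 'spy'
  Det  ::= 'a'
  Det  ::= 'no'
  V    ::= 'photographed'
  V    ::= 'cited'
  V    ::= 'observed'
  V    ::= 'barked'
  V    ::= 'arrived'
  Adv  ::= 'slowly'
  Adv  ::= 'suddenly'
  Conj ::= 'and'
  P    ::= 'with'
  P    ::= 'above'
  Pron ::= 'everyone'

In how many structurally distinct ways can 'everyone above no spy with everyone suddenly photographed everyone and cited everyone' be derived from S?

Two of the 4 distinct bracketings:
[S [NP [NP [Pron everyone]] [PP [P above] [NP [NP [Det no] [N spy]] [PP [P with] [NP [Pron everyone]]]]]] [VP [AdvP [Adv suddenly]] [VP [VP [V photographed] [NP [Pron everyone]]] [Conj and] [VP [V cited] [NP [Pron everyone]]]]]]
[S [NP [NP [Pron everyone]] [PP [P above] [NP [NP [Det no] [N spy]] [PP [P with] [NP [Pron everyone]]]]]] [VP [VP [AdvP [Adv suddenly]] [VP [V photographed] [NP [Pron everyone]]]] [Conj and] [VP [V cited] [NP [Pron everyone]]]]]
The trees differ in how a recursive rule is bracketed over the same span.

4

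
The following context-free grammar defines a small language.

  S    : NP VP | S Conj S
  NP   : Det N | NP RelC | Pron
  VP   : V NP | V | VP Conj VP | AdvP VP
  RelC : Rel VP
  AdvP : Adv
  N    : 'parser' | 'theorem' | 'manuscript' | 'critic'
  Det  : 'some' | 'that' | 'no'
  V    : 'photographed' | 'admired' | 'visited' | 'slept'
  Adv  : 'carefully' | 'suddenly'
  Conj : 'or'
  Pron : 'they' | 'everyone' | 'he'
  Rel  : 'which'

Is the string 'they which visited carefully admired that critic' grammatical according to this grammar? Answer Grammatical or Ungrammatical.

[S [NP [NP [Pron they]] [RelC [Rel which] [VP [V visited]]]] [VP [AdvP [Adv carefully]] [VP [V admired] [NP [Det that] [N critic]]]]]
Each bracket corresponds to one application of a listed rule, so the string is derivable from S.

Grammatical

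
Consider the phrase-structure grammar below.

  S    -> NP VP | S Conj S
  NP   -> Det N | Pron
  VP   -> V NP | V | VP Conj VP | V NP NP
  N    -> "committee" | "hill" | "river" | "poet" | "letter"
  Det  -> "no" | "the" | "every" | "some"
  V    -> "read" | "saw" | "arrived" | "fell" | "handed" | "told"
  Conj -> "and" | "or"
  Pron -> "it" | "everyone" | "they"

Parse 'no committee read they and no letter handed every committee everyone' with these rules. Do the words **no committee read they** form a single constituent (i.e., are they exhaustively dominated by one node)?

Yes

[S [S [NP [Det no] [N committee]] [VP [V read] [NP [Pron they]]]] [Conj and] [S [NP [Det no] [N letter]] [VP [V handed] [NP [Det every] [N committee]] [NP [Pron everyone]]]]]
The words 'no committee read they' are exhaustively dominated by a single S node (built by S → NP VP), so they form a constituent.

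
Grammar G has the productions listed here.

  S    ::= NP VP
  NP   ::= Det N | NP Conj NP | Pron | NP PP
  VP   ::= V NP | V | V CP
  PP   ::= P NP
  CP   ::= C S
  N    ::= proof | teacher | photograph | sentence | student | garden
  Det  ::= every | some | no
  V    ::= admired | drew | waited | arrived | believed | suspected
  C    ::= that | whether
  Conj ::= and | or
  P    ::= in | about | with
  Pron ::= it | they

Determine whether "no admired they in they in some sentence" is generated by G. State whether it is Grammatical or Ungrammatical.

A Det word can never sit immediately before a V word in any string this grammar generates, so the substring 'no admired' rules out a derivation.

Ungrammatical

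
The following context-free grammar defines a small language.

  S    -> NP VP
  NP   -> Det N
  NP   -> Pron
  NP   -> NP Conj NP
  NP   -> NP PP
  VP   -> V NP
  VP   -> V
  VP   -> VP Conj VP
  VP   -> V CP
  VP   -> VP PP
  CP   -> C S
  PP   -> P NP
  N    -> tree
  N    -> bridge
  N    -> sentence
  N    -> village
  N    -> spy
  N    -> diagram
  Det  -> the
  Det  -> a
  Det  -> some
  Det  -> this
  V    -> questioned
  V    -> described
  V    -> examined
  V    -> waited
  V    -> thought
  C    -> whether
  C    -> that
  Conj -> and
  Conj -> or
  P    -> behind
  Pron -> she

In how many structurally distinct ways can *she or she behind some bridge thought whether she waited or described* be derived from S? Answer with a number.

Two of the 4 distinct bracketings:
[S [NP [NP [Pron she]] [Conj or] [NP [NP [Pron she]] [PP [P behind] [NP [Det some] [N bridge]]]]] [VP [VP [V thought] [CP [C whether] [S [NP [Pron she]] [VP [V waited]]]]] [Conj or] [VP [V described]]]]
[S [NP [NP [Pron she]] [Conj or] [NP [NP [Pron she]] [PP [P behind] [NP [Det some] [N bridge]]]]] [VP [V thought] [CP [C whether] [S [NP [Pron she]] [VP [VP [V waited]] [Conj or] [VP [V described]]]]]]]
The trees differ in how a recursive rule is bracketed over the same span.

4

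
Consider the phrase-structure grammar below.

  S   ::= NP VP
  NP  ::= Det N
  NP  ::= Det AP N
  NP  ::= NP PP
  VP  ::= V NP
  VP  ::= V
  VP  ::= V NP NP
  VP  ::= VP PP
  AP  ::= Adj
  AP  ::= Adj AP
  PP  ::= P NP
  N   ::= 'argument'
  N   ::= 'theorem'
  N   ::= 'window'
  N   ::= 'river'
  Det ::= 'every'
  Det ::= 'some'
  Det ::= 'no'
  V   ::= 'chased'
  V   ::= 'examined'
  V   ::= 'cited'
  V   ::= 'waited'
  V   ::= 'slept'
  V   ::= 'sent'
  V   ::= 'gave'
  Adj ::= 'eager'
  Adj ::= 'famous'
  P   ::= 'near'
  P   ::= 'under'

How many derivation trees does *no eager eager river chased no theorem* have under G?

1

[S [NP [Det no] [AP [Adj eager] [AP [Adj eager]]] [N river]] [VP [V chased] [NP [Det no] [N theorem]]]]
No rule offers an alternative attachment or grouping for any span, so this is the only derivation.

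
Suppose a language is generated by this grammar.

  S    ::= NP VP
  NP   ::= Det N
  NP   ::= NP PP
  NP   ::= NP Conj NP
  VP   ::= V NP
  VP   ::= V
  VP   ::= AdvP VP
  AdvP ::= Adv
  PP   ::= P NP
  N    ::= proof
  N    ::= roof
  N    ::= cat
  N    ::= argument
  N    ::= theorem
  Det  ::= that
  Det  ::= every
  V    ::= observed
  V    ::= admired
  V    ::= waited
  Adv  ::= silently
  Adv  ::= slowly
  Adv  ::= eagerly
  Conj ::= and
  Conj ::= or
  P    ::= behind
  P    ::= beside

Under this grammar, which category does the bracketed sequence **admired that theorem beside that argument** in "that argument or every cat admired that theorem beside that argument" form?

S
  NP
    NP
      Det: that
      N: argument
    Conj: or
    NP
      Det: every
      N: cat
  VP
    V: admired
    NP
      NP
        Det: that
        N: theorem
      PP
        P: beside
        NP
          Det: that
          N: argument
The span 'admired that theorem beside that argument' is the VP node built by VP → V NP.

VP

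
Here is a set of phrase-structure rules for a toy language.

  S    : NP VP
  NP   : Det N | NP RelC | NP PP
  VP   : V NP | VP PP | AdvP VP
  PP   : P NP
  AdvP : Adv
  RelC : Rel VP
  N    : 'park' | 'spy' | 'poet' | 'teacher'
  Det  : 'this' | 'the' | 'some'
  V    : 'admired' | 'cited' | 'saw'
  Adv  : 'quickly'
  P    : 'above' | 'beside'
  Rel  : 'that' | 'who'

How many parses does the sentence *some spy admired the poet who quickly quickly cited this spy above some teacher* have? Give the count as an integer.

Two of the 6 distinct bracketings:
[S [NP [Det some] [N spy]] [VP [V admired] [NP [NP [Det the] [N poet]] [RelC [Rel who] [VP [VP [AdvP [Adv quickly]] [VP [AdvP [Adv quickly]] [VP [V cited] [NP [Det this] [N spy]]]]] [PP [P above] [NP [Det some] [N teacher]]]]]]]]
[S [NP [Det some] [N spy]] [VP [V admired] [NP [NP [Det the] [N poet]] [RelC [Rel who] [VP [AdvP [Adv quickly]] [VP [VP [AdvP [Adv quickly]] [VP [V cited] [NP [Det this] [N spy]]]] [PP [P above] [NP [Det some] [N teacher]]]]]]]]]
The trees differ in how a recursive rule is bracketed over the same span.

6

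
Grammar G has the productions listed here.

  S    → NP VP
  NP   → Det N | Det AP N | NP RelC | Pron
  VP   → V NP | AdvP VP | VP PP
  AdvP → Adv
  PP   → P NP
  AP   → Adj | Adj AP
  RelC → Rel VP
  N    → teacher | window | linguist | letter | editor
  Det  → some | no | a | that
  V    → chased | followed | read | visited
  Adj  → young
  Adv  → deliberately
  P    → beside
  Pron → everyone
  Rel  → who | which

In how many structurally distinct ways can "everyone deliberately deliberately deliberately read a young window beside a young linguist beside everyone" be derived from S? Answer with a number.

10

Two of the 10 distinct bracketings:
[S [NP [Pron everyone]] [VP [AdvP [Adv deliberately]] [VP [AdvP [Adv deliberately]] [VP [AdvP [Adv deliberately]] [VP [VP [VP [V read] [NP [Det a] [AP [Adj young]] [N window]]] [PP [P beside] [NP [Det a] [AP [Adj young]] [N linguist]]]] [PP [P beside] [NP [Pron everyone]]]]]]]]
[S [NP [Pron everyone]] [VP [AdvP [Adv deliberately]] [VP [AdvP [Adv deliberately]] [VP [VP [AdvP [Adv deliberately]] [VP [VP [V read] [NP [Det a] [AP [Adj young]] [N window]]] [PP [P beside] [NP [Det a] [AP [Adj young]] [N linguist]]]]] [PP [P beside] [NP [Pron everyone]]]]]]]
The trees differ in how a recursive rule is bracketed over the same span.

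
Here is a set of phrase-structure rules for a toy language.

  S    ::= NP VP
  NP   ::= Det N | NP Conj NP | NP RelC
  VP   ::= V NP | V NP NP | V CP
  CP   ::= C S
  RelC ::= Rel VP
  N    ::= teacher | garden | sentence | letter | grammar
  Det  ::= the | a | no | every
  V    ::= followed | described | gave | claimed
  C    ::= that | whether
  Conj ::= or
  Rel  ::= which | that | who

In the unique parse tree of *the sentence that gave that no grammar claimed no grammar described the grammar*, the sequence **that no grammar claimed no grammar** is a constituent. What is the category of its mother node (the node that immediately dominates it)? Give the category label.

VP

S
  NP
    NP
      Det: the
      N: sentence
    RelC
      Rel: that
      VP
        V: gave
        CP
          C: that
          S
            NP
              Det: no
              N: grammar
            VP
              V: claimed
              NP
                Det: no
                N: grammar
  VP
    V: described
    NP
      Det: the
      N: grammar
The span 'that no grammar claimed no grammar' is the CP node built by CP → C S.
Its mother is the VP built by VP → V CP.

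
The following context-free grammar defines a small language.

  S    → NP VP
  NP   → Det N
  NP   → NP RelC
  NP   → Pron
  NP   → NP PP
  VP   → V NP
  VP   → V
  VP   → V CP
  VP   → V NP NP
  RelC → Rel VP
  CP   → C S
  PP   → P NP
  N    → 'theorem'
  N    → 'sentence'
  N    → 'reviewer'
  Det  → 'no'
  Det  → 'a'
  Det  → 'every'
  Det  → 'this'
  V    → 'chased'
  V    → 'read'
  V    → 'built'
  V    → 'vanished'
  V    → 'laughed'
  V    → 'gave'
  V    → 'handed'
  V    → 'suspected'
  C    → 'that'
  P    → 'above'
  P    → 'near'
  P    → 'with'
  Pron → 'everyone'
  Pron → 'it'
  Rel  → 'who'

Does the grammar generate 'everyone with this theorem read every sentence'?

S
  NP
    NP
      Pron: everyone
    PP
      P: with
      NP
        Det: this
        N: theorem
  VP
    V: read
    NP
      Det: every
      N: sentence
Every word is introduced by a lexical rule and the phrasal rules combine the resulting categories into a single S.

Grammatical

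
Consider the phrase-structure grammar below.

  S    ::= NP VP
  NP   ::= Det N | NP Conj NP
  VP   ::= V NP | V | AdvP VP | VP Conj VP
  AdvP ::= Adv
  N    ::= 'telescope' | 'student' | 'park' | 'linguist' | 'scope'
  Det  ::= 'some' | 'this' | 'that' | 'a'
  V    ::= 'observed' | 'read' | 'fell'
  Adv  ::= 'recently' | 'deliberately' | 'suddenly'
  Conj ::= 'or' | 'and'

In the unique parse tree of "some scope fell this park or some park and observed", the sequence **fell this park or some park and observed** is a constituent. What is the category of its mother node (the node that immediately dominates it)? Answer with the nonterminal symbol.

[S [NP [Det some] [N scope]] [VP [VP [V fell] [NP [NP [Det this] [N park]] [Conj or] [NP [Det some] [N park]]]] [Conj and] [VP [V observed]]]]
The span 'fell this park or some park and observed' is the VP node built by VP → VP Conj VP.
Its mother is the S built by S → NP VP.

S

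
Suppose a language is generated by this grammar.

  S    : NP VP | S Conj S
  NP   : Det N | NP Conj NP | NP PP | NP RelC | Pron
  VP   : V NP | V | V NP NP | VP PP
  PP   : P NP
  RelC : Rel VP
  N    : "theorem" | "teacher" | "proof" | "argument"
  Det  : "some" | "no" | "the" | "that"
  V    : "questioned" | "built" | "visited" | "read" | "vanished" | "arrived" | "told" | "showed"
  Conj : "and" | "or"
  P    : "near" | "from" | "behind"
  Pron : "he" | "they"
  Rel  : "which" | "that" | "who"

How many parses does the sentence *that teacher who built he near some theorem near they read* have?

Two of the 9 distinct bracketings:
[S [NP [NP [NP [Det that] [N teacher]] [RelC [Rel who] [VP [V built] [NP [Pron he]]]]] [PP [P near] [NP [NP [Det some] [N theorem]] [PP [P near] [NP [Pron they]]]]]] [VP [V read]]]
[S [NP [NP [NP [NP [Det that] [N teacher]] [RelC [Rel who] [VP [V built] [NP [Pron he]]]]] [PP [P near] [NP [Det some] [N theorem]]]] [PP [P near] [NP [Pron they]]]] [VP [V read]]]
The trees differ in how a recursive rule is bracketed over the same span.

9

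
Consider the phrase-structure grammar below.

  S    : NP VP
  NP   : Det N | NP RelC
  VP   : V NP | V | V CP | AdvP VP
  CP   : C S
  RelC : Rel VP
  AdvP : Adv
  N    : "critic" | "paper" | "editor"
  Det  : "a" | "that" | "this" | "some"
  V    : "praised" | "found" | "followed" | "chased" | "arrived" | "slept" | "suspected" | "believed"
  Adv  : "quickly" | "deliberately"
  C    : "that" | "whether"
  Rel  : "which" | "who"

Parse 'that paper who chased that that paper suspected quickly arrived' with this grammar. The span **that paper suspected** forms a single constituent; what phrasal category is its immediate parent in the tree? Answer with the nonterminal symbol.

CP

[S [NP [NP [Det that] [N paper]] [RelC [Rel who] [VP [V chased] [CP [C that] [S [NP [Det that] [N paper]] [VP [V suspected]]]]]]] [VP [AdvP [Adv quickly]] [VP [V arrived]]]]
The span 'that paper suspected' is the S node built by S → NP VP.
Its mother is the CP built by CP → C S.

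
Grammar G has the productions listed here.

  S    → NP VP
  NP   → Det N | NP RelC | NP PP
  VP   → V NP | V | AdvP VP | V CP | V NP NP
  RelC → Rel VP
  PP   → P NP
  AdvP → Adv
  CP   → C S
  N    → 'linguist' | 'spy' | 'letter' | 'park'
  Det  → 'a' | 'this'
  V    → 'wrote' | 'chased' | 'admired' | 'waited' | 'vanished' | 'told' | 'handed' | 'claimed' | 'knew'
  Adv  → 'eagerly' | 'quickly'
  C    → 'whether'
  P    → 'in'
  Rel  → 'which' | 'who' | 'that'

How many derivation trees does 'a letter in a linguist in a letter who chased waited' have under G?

5

Two of the 5 distinct bracketings:
[S [NP [NP [NP [Det a] [N letter]] [PP [P in] [NP [NP [Det a] [N linguist]] [PP [P in] [NP [Det a] [N letter]]]]]] [RelC [Rel who] [VP [V chased]]]] [VP [V waited]]]
[S [NP [NP [NP [NP [Det a] [N letter]] [PP [P in] [NP [Det a] [N linguist]]]] [PP [P in] [NP [Det a] [N letter]]]] [RelC [Rel who] [VP [V chased]]]] [VP [V waited]]]
The trees differ in how a recursive rule is bracketed over the same span.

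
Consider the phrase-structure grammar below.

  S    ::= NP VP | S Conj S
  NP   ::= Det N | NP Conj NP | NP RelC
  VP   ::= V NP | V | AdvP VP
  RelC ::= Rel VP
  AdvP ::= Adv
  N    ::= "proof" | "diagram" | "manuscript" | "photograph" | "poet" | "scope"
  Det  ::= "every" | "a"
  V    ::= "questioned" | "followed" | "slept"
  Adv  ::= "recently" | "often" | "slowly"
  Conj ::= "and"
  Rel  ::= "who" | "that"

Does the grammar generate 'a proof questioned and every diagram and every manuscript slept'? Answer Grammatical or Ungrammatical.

Grammatical

S
  S
    NP
      Det: a
      N: proof
    VP
      V: questioned
  Conj: and
  S
    NP
      NP
        Det: every
        N: diagram
      Conj: and
      NP
        Det: every
        N: manuscript
    VP
      V: slept
The bracketing above is licensed at every node by one of the given productions, with S at the root.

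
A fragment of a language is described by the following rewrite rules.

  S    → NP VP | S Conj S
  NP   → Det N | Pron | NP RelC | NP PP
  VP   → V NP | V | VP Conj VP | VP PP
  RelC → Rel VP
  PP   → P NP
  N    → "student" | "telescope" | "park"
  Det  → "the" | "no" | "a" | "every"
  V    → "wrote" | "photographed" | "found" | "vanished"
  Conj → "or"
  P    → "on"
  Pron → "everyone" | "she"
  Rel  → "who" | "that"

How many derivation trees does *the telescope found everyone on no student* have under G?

2

The two bracketings:
[S [NP [Det the] [N telescope]] [VP [V found] [NP [NP [Pron everyone]] [PP [P on] [NP [Det no] [N student]]]]]]
[S [NP [Det the] [N telescope]] [VP [VP [V found] [NP [Pron everyone]]] [PP [P on] [NP [Det no] [N student]]]]]
The difference turns on whether NP → NP PP is used at the relevant span, versus an alternative expansion of NP.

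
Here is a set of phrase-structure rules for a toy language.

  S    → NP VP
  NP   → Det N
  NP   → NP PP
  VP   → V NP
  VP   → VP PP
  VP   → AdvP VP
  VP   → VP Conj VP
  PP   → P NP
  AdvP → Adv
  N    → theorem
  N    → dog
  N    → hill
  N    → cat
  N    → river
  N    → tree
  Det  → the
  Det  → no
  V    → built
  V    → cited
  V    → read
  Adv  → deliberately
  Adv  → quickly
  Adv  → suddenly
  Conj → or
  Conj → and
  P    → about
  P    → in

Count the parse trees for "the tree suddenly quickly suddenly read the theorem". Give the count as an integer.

1

[S [NP [Det the] [N tree]] [VP [AdvP [Adv suddenly]] [VP [AdvP [Adv quickly]] [VP [AdvP [Adv suddenly]] [VP [V read] [NP [Det the] [N theorem]]]]]]]
No rule offers an alternative attachment or grouping for any span, so this is the only derivation.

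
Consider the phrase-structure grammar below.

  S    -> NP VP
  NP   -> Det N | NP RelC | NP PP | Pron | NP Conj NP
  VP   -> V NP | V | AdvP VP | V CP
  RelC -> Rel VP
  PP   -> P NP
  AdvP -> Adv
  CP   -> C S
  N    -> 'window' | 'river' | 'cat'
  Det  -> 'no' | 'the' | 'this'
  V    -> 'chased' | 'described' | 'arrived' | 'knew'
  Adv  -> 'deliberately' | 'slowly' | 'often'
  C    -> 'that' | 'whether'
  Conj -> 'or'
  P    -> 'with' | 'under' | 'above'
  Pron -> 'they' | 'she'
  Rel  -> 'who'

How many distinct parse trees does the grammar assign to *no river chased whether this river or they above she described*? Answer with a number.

The two bracketings:
[S [NP [Det no] [N river]] [VP [V chased] [CP [C whether] [S [NP [NP [NP [Det this] [N river]] [Conj or] [NP [Pron they]]] [PP [P above] [NP [Pron she]]]] [VP [V described]]]]]]
[S [NP [Det no] [N river]] [VP [V chased] [CP [C whether] [S [NP [NP [Det this] [N river]] [Conj or] [NP [NP [Pron they]] [PP [P above] [NP [Pron she]]]]] [VP [V described]]]]]]
The trees differ in how a recursive rule is bracketed over the same span.

2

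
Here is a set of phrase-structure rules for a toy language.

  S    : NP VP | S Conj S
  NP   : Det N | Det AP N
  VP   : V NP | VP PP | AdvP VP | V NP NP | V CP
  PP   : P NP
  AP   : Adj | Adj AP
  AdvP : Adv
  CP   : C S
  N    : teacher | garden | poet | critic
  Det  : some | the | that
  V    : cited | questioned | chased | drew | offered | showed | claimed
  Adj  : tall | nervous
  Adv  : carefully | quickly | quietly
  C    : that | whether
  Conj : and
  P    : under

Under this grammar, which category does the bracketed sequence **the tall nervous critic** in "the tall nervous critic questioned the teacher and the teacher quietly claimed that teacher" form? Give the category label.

[S [S [NP [Det the] [AP [Adj tall] [AP [Adj nervous]]] [N critic]] [VP [V questioned] [NP [Det the] [N teacher]]]] [Conj and] [S [NP [Det the] [N teacher]] [VP [AdvP [Adv quietly]] [VP [V claimed] [NP [Det that] [N teacher]]]]]]
The span 'the tall nervous critic' is the NP node built by NP → Det AP N.

NP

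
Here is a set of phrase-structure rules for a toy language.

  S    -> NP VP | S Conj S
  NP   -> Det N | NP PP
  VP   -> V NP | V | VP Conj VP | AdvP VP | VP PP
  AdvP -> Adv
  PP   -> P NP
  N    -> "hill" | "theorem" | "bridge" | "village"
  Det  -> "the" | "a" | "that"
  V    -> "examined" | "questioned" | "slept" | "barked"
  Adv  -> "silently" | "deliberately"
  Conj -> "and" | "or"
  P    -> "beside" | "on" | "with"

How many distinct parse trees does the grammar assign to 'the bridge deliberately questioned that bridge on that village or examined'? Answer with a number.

5

Two of the 5 distinct bracketings:
[S [NP [Det the] [N bridge]] [VP [VP [AdvP [Adv deliberately]] [VP [V questioned] [NP [NP [Det that] [N bridge]] [PP [P on] [NP [Det that] [N village]]]]]] [Conj or] [VP [V examined]]]]
[S [NP [Det the] [N bridge]] [VP [VP [AdvP [Adv deliberately]] [VP [VP [V questioned] [NP [Det that] [N bridge]]] [PP [P on] [NP [Det that] [N village]]]]] [Conj or] [VP [V examined]]]]
The difference turns on whether NP → NP PP is used at the relevant span, versus an alternative expansion of NP.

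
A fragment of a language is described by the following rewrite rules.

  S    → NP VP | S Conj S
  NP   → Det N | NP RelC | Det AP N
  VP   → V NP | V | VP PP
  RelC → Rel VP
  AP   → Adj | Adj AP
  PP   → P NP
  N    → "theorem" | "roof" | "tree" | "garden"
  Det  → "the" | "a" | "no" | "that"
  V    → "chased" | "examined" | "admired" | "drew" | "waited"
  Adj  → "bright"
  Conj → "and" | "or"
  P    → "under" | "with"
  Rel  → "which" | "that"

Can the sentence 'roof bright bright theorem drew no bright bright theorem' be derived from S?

An N word can never sit immediately before an Adj word in any string this grammar generates, so the substring 'roof bright' rules out a derivation.

Ungrammatical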